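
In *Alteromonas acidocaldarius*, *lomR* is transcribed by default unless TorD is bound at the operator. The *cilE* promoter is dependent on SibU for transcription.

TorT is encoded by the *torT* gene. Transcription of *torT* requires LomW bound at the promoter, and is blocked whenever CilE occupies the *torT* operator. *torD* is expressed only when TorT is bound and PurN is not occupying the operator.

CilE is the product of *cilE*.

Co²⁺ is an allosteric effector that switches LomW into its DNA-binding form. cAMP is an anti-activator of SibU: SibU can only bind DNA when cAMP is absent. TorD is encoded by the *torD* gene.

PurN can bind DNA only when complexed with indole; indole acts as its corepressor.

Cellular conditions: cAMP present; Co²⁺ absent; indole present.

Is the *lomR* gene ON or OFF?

ON

cAMP is present, so SibU is inactive.
Required activator SibU is absent, so *cilE* is not transcribed.
So CilE is not produced.
Co²⁺ is absent, so LomW is inactive.
Required activator LomW is absent, so *torT* is not transcribed.
So TorT is not produced.
Indole is present, so PurN is active.
With repressor PurN bound, *torD* is not transcribed.
So TorD is not produced.
With no repressor bound, *lomR* is transcribed.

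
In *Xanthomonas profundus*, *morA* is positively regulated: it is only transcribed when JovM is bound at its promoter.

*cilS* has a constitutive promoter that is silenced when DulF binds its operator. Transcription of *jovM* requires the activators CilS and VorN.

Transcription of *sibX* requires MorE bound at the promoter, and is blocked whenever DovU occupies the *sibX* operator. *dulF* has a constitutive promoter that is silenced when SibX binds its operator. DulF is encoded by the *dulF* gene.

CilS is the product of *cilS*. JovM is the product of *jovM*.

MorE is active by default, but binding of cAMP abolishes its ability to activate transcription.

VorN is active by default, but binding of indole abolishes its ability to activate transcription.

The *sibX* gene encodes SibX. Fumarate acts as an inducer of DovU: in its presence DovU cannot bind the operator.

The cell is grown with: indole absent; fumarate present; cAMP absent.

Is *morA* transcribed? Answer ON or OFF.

Fumarate is present, so DovU is inactive.
cAMP is absent, so MorE is active.
No repressor is bound and MorE is active, so *sibX* is transcribed.
So SibX is produced and active.
With repressor SibX bound, *dulF* is not transcribed.
So DulF is not produced.
With no repressor bound, *cilS* is transcribed.
So CilS is produced and active.
Indole is absent, so VorN is active.
No repressor is bound and CilS and VorN are active, so *jovM* is transcribed.
So JovM is produced and active.
No repressor is bound and JovM is active, so *morA* is transcribed.

ON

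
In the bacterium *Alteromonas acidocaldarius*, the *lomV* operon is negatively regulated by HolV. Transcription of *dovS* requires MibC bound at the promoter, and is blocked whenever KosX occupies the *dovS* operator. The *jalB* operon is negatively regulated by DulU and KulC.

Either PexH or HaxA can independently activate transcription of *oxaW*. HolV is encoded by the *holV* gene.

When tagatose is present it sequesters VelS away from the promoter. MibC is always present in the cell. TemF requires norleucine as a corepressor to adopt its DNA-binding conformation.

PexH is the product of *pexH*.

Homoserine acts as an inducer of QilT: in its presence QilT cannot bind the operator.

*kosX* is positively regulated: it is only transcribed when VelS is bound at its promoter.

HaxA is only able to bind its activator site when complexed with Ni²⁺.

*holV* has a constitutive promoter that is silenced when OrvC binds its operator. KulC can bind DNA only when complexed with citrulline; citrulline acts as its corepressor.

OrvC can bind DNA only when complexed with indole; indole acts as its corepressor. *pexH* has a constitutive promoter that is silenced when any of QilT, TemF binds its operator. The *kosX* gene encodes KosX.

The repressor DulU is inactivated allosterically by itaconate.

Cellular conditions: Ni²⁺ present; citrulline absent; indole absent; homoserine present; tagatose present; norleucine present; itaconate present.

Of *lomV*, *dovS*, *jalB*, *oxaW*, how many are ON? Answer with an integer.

Indole is absent, so OrvC is inactive.
With no repressor bound, *holV* is transcribed.
So HolV is produced and active.
With repressor HolV bound, *lomV* is not transcribed.
→ *lomV* is OFF.
MibC is produced constitutively and is active.
Tagatose is present, so VelS is inactive.
Required activator VelS is absent, so *kosX* is not transcribed.
So KosX is not produced.
No repressor is bound and MibC is active, so *dovS* is transcribed.
→ *dovS* is ON.
Itaconate is present, so DulU is inactive.
Citrulline is absent, so KulC is inactive.
With no repressor bound, *jalB* is transcribed.
→ *jalB* is ON.
Homoserine is present, so QilT is inactive.
Norleucine is present, so TemF is active.
With repressor TemF bound, *pexH* is not transcribed.
So PexH is not produced.
Ni²⁺ is present, so HaxA is active.
Activator HaxA is present, so *oxaW* is transcribed.
→ *oxaW* is ON.
3 of the 4 genes are transcribed.

3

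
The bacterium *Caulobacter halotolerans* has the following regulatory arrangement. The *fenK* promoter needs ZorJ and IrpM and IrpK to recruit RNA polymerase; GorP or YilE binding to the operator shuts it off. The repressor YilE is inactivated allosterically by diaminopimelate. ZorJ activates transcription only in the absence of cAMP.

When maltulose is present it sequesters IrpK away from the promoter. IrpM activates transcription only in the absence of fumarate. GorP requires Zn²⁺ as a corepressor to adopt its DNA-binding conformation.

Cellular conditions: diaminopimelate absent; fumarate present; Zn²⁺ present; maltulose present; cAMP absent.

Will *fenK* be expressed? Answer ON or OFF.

OFF

cAMP is absent, so ZorJ is active.
Fumarate is present, so IrpM is inactive.
Maltulose is present, so IrpK is inactive.
Zn²⁺ is present, so GorP is active.
Diaminopimelate is absent, so YilE is active.
With repressor GorP bound, *fenK* is not transcribed.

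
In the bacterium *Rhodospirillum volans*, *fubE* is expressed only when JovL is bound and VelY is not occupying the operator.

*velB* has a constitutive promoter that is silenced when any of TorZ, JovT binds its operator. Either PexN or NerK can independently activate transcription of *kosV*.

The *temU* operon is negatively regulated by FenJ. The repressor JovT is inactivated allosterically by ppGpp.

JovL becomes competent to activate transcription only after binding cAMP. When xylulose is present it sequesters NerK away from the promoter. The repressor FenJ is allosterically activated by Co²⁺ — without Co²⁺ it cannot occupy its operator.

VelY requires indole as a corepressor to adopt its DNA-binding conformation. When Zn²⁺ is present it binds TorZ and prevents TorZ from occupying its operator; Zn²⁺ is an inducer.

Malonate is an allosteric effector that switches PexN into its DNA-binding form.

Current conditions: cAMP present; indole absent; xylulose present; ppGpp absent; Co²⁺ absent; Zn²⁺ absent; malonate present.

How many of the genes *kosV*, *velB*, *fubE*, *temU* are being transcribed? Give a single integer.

Malonate is present, so PexN is active.
Xylulose is present, so NerK is inactive.
Activator PexN is present, so *kosV* is transcribed.
→ *kosV* is ON.
Zn²⁺ is absent, so TorZ is active.
ppGpp is absent, so JovT is active.
With repressor TorZ bound, *velB* is not transcribed.
→ *velB* is OFF.
Indole is absent, so VelY is inactive.
cAMP is present, so JovL is active.
No repressor is bound and JovL is active, so *fubE* is transcribed.
→ *fubE* is ON.
Co²⁺ is absent, so FenJ is inactive.
With no repressor bound, *temU* is transcribed.
→ *temU* is ON.
3 of the 4 genes are transcribed.

3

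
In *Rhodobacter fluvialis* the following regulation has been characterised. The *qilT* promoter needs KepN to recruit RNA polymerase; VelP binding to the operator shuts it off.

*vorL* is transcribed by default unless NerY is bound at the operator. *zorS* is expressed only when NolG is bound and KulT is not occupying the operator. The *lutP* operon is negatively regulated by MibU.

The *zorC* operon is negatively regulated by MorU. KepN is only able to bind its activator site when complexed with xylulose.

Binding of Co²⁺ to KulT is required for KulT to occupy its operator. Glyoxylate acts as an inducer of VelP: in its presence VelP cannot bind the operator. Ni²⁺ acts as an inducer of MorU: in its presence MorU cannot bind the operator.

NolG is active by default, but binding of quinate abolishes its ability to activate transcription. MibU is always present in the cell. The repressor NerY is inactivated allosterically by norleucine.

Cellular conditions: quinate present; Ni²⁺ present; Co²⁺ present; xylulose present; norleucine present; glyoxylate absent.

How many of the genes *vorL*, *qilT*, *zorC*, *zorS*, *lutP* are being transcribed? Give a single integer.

2

Norleucine is present, so NerY is inactive.
With no repressor bound, *vorL* is transcribed.
→ *vorL* is ON.
Xylulose is present, so KepN is active.
Glyoxylate is absent, so VelP is active.
With repressor VelP bound, *qilT* is not transcribed.
→ *qilT* is OFF.
Ni²⁺ is present, so MorU is inactive.
With no repressor bound, *zorC* is transcribed.
→ *zorC* is ON.
Co²⁺ is present, so KulT is active.
Quinate is present, so NolG is inactive.
With repressor KulT bound, *zorS* is not transcribed.
→ *zorS* is OFF.
MibU is produced constitutively and is active.
With repressor MibU bound, *lutP* is not transcribed.
→ *lutP* is OFF.
2 of the 5 genes are transcribed.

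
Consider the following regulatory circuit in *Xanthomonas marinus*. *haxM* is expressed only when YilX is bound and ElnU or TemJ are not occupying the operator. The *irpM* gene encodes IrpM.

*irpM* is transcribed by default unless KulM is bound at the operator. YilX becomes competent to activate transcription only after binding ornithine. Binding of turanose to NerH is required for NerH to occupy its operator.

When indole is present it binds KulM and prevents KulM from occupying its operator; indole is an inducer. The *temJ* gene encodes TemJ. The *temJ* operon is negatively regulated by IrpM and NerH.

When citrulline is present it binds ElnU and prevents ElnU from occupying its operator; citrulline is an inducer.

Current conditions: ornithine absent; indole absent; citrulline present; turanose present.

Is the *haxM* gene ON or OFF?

OFF

Citrulline is present, so ElnU is inactive.
Indole is absent, so KulM is active.
With repressor KulM bound, *irpM* is not transcribed.
So IrpM is not produced.
Turanose is present, so NerH is active.
With repressor NerH bound, *temJ* is not transcribed.
So TemJ is not produced.
Ornithine is absent, so YilX is inactive.
Required activator YilX is absent, so *haxM* is not transcribed.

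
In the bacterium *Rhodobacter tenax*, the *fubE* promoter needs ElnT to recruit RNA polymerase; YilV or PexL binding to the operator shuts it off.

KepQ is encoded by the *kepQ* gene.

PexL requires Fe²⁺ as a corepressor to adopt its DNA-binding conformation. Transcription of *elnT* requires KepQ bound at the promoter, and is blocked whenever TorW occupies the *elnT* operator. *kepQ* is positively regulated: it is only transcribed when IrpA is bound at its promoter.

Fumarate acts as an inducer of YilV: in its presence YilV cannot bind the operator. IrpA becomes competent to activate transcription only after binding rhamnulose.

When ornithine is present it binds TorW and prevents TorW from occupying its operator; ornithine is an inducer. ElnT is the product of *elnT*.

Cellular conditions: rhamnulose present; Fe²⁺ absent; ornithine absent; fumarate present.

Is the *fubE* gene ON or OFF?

Rhamnulose is present, so IrpA is active.
No repressor is bound and IrpA is active, so *kepQ* is transcribed.
So KepQ is produced and active.
Ornithine is absent, so TorW is active.
With repressor TorW bound, *elnT* is not transcribed.
So ElnT is not produced.
Fumarate is present, so YilV is inactive.
Fe²⁺ is absent, so PexL is inactive.
Required activator ElnT is absent, so *fubE* is not transcribed.

OFF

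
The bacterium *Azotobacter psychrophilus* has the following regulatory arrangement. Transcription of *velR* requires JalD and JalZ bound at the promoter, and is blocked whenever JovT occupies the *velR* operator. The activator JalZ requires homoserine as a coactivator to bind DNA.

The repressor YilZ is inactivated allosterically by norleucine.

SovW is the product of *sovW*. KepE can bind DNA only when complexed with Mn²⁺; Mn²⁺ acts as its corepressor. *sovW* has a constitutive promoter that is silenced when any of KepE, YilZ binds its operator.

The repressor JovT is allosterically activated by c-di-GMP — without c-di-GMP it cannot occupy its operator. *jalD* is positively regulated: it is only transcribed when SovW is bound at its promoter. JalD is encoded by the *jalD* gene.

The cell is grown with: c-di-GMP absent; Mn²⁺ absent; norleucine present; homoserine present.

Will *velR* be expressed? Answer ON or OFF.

ON

Mn²⁺ is absent, so KepE is inactive.
Norleucine is present, so YilZ is inactive.
With no repressor bound, *sovW* is transcribed.
So SovW is produced and active.
No repressor is bound and SovW is active, so *jalD* is transcribed.
So JalD is produced and active.
c-di-GMP is absent, so JovT is inactive.
Homoserine is present, so JalZ is active.
No repressor is bound and JalD and JalZ are active, so *velR* is transcribed.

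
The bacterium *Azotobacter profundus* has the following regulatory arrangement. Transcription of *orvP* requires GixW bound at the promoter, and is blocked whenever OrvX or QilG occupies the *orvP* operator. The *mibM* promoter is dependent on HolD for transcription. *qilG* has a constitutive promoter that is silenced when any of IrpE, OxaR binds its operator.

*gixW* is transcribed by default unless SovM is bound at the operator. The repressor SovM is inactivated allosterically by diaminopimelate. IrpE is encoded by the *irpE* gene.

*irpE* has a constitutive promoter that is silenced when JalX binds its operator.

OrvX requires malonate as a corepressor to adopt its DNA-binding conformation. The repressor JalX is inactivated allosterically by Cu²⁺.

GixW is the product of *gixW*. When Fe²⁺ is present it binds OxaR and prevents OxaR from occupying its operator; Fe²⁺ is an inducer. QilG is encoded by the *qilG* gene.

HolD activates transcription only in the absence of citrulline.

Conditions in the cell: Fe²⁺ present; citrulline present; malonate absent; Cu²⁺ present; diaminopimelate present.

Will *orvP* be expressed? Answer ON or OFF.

ON

Diaminopimelate is present, so SovM is inactive.
With no repressor bound, *gixW* is transcribed.
So GixW is produced and active.
Malonate is absent, so OrvX is inactive.
Cu²⁺ is present, so JalX is inactive.
With no repressor bound, *irpE* is transcribed.
So IrpE is produced and active.
Fe²⁺ is present, so OxaR is inactive.
With repressor IrpE bound, *qilG* is not transcribed.
So QilG is not produced.
No repressor is bound and GixW is active, so *orvP* is transcribed.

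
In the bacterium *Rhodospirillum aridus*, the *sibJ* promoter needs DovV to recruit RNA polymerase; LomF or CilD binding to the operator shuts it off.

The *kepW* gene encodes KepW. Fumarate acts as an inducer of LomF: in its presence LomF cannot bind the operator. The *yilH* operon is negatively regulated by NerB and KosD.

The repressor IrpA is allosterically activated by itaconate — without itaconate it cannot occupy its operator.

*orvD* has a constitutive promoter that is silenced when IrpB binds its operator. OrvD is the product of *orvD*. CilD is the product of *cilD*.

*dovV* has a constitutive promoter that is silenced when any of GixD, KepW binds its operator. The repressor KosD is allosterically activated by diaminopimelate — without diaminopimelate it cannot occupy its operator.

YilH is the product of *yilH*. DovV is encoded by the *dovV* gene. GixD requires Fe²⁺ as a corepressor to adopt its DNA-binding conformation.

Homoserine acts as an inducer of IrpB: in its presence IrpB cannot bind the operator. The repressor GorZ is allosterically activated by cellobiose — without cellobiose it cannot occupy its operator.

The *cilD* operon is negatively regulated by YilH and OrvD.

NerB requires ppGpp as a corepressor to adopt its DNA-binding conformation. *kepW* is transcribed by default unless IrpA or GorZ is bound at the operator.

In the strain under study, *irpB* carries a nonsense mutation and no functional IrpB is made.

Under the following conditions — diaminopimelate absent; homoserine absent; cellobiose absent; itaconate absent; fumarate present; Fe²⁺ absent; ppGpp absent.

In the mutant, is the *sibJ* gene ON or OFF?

OFF

Fe²⁺ is absent, so GixD is inactive.
Itaconate is absent, so IrpA is inactive.
Cellobiose is absent, so GorZ is inactive.
With no repressor bound, *kepW* is transcribed.
So KepW is produced and active.
With repressor KepW bound, *dovV* is not transcribed.
So DovV is not produced.
Fumarate is present, so LomF is inactive.
ppGpp is absent, so NerB is inactive.
Diaminopimelate is absent, so KosD is inactive.
With no repressor bound, *yilH* is transcribed.
So YilH is produced and active.
IrpB is non-functional in this strain, so it has no effect.
With no repressor bound, *orvD* is transcribed.
So OrvD is produced and active.
With repressor YilH bound, *cilD* is not transcribed.
So CilD is not produced.
Required activator DovV is absent, so *sibJ* is not transcribed.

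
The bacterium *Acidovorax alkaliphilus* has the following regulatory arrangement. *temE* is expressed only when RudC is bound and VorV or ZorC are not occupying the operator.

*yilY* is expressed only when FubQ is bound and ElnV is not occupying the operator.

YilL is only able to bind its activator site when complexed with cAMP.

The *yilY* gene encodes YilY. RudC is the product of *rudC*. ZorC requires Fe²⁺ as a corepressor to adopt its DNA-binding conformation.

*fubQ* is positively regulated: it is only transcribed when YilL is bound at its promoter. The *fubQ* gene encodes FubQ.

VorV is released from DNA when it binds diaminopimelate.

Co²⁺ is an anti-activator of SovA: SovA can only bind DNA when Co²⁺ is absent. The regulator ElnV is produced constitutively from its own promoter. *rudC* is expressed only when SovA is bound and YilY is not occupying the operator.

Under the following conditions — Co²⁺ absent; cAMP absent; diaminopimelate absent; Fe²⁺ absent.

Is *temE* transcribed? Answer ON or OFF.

Co²⁺ is absent, so SovA is active.
cAMP is absent, so YilL is inactive.
Required activator YilL is absent, so *fubQ* is not transcribed.
So FubQ is not produced.
ElnV is produced constitutively and is active.
With repressor ElnV bound, *yilY* is not transcribed.
So YilY is not produced.
No repressor is bound and SovA is active, so *rudC* is transcribed.
So RudC is produced and active.
Diaminopimelate is absent, so VorV is active.
Fe²⁺ is absent, so ZorC is inactive.
With repressor VorV bound, *temE* is not transcribed.

OFF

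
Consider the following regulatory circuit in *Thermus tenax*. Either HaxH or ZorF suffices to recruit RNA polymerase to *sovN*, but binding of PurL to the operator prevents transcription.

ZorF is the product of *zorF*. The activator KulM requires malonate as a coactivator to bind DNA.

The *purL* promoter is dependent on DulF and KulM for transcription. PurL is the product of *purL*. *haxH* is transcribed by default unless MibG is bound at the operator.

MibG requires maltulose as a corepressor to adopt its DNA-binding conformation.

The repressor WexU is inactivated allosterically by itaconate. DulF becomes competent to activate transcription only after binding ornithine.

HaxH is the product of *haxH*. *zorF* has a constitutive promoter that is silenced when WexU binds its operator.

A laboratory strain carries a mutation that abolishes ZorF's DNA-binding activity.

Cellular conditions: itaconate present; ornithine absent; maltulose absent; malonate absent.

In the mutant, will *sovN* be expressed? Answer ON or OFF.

Maltulose is absent, so MibG is inactive.
With no repressor bound, *haxH* is transcribed.
So HaxH is produced and active.
Ornithine is absent, so DulF is inactive.
Malonate is absent, so KulM is inactive.
Required activator DulF is absent, so *purL* is not transcribed.
So PurL is not produced.
ZorF is non-functional in this strain, so it has no effect.
Activator HaxH is present, so *sovN* is transcribed.

ON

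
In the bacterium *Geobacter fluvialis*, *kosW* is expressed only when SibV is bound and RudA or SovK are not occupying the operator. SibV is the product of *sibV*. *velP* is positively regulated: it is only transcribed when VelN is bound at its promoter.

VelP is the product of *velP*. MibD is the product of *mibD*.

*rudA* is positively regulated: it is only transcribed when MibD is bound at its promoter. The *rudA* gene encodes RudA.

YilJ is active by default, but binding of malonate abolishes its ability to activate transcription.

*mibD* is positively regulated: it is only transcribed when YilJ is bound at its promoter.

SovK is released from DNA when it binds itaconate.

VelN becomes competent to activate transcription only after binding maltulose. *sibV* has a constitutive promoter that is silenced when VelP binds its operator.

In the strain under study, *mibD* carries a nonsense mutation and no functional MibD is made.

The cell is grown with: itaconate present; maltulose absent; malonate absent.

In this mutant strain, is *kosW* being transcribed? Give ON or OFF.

MibD is non-functional in this strain, so it has no effect.
Required activator MibD is absent, so *rudA* is not transcribed.
So RudA is not produced.
Maltulose is absent, so VelN is inactive.
Required activator VelN is absent, so *velP* is not transcribed.
So VelP is not produced.
With no repressor bound, *sibV* is transcribed.
So SibV is produced and active.
Itaconate is present, so SovK is inactive.
No repressor is bound and SibV is active, so *kosW* is transcribed.

ON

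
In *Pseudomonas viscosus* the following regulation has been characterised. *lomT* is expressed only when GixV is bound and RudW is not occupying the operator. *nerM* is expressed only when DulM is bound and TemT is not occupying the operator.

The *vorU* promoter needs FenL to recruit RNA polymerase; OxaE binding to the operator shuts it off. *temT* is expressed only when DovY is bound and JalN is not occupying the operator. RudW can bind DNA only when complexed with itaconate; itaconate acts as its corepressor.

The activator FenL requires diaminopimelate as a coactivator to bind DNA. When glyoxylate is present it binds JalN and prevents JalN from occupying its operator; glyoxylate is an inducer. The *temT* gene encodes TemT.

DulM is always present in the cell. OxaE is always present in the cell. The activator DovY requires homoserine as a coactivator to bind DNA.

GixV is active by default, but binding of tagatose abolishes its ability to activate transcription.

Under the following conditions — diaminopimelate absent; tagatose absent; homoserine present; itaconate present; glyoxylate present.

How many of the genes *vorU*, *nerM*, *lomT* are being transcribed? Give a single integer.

Diaminopimelate is absent, so FenL is inactive.
OxaE is produced constitutively and is active.
With repressor OxaE bound, *vorU* is not transcribed.
→ *vorU* is OFF.
DulM is produced constitutively and is active.
Glyoxylate is present, so JalN is inactive.
Homoserine is present, so DovY is active.
No repressor is bound and DovY is active, so *temT* is transcribed.
So TemT is produced and active.
With repressor TemT bound, *nerM* is not transcribed.
→ *nerM* is OFF.
Itaconate is present, so RudW is active.
Tagatose is absent, so GixV is active.
With repressor RudW bound, *lomT* is not transcribed.
→ *lomT* is OFF.
0 of the 3 genes are transcribed.

0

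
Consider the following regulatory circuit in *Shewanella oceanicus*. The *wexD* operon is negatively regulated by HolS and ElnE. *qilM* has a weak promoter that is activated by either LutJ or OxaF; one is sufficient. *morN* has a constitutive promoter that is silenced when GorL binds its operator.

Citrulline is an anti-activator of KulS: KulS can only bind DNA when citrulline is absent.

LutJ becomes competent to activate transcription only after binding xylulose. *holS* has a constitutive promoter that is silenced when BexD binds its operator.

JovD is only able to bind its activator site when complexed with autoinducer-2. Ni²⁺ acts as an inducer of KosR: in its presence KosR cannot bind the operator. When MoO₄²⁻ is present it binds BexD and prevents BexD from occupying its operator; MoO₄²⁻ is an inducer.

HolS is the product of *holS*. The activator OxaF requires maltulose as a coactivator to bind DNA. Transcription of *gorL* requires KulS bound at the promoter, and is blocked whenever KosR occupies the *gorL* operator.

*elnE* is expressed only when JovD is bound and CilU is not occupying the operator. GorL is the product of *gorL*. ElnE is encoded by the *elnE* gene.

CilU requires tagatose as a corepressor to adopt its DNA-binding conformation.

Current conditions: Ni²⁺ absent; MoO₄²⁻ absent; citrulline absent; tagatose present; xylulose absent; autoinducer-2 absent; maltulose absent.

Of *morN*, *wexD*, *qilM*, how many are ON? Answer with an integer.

2

Ni²⁺ is absent, so KosR is active.
Citrulline is absent, so KulS is active.
With repressor KosR bound, *gorL* is not transcribed.
So GorL is not produced.
With no repressor bound, *morN* is transcribed.
→ *morN* is ON.
MoO₄²⁻ is absent, so BexD is active.
With repressor BexD bound, *holS* is not transcribed.
So HolS is not produced.
Autoinducer-2 is absent, so JovD is inactive.
Tagatose is present, so CilU is active.
With repressor CilU bound, *elnE* is not transcribed.
So ElnE is not produced.
With no repressor bound, *wexD* is transcribed.
→ *wexD* is ON.
Xylulose is absent, so LutJ is inactive.
Maltulose is absent, so OxaF is inactive.
No activator is available at the *qilM* promoter, so *qilM* is not transcribed.
→ *qilM* is OFF.
2 of the 3 genes are transcribed.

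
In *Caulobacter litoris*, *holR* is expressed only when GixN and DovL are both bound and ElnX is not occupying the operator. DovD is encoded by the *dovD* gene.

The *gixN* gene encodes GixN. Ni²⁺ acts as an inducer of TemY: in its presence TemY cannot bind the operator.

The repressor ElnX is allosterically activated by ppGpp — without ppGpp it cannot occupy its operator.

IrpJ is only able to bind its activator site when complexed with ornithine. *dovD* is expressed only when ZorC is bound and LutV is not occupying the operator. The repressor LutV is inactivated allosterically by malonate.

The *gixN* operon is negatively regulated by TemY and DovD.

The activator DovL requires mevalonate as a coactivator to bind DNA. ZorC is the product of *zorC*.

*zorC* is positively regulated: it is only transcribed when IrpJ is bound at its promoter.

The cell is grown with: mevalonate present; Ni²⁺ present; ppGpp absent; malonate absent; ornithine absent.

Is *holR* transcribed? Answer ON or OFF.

ppGpp is absent, so ElnX is inactive.
Ni²⁺ is present, so TemY is inactive.
Ornithine is absent, so IrpJ is inactive.
Required activator IrpJ is absent, so *zorC* is not transcribed.
So ZorC is not produced.
Malonate is absent, so LutV is active.
With repressor LutV bound, *dovD* is not transcribed.
So DovD is not produced.
With no repressor bound, *gixN* is transcribed.
So GixN is produced and active.
Mevalonate is present, so DovL is active.
No repressor is bound and GixN and DovL are active, so *holR* is transcribed.

ON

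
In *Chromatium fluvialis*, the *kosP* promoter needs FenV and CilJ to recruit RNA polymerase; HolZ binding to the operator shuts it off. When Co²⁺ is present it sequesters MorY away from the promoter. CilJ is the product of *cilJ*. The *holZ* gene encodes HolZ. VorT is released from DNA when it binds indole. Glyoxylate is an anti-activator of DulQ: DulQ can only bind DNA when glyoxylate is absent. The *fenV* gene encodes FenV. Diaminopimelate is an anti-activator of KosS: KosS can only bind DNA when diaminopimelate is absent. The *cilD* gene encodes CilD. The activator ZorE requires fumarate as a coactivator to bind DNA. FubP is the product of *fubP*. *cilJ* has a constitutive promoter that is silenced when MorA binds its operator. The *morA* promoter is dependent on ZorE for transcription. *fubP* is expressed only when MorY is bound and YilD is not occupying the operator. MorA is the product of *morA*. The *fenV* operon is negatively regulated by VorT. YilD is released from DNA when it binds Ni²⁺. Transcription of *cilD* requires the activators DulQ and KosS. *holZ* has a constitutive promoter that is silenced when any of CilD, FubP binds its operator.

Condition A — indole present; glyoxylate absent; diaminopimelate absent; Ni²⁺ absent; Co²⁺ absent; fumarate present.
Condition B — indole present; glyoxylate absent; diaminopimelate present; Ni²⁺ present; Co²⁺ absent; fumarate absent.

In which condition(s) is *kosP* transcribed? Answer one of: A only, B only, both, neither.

B only

Condition A:
Indole is present, so VorT is inactive.
With no repressor bound, *fenV* is transcribed.
So FenV is produced and active.
Glyoxylate is absent, so DulQ is active.
Diaminopimelate is absent, so KosS is active.
No repressor is bound and DulQ and KosS are active, so *cilD* is transcribed.
So CilD is produced and active.
Ni²⁺ is absent, so YilD is active.
Co²⁺ is absent, so MorY is active.
With repressor YilD bound, *fubP* is not transcribed.
So FubP is not produced.
With repressor CilD bound, *holZ* is not transcribed.
So HolZ is not produced.
Fumarate is present, so ZorE is active.
No repressor is bound and ZorE is active, so *morA* is transcribed.
So MorA is produced and active.
With repressor MorA bound, *cilJ* is not transcribed.
So CilJ is not produced.
Required activator CilJ is absent, so *kosP* is not transcribed.
→ *kosP* is OFF in A.
Condition B:
Indole is present, so VorT is inactive.
With no repressor bound, *fenV* is transcribed.
So FenV is produced and active.
Glyoxylate is absent, so DulQ is active.
Diaminopimelate is present, so KosS is inactive.
Required activator KosS is absent, so *cilD* is not transcribed.
So CilD is not produced.
Ni²⁺ is present, so YilD is inactive.
Co²⁺ is absent, so MorY is active.
No repressor is bound and MorY is active, so *fubP* is transcribed.
So FubP is produced and active.
With repressor FubP bound, *holZ* is not transcribed.
So HolZ is not produced.
Fumarate is absent, so ZorE is inactive.
Required activator ZorE is absent, so *morA* is not transcribed.
So MorA is not produced.
With no repressor bound, *cilJ* is transcribed.
So CilJ is produced and active.
No repressor is bound and FenV and CilJ are active, so *kosP* is transcribed.
→ *kosP* is ON in B.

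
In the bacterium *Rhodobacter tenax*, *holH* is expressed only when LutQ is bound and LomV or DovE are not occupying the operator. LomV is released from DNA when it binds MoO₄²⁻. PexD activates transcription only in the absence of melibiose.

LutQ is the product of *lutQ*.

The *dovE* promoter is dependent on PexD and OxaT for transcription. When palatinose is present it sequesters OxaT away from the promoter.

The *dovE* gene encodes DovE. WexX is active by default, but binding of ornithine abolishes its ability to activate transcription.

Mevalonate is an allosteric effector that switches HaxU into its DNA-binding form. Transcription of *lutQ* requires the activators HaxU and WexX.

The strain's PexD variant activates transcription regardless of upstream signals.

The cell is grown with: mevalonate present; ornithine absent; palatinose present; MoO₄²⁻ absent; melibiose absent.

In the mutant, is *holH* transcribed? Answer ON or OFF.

OFF

Mevalonate is present, so HaxU is active.
Ornithine is absent, so WexX is active.
No repressor is bound and HaxU and WexX are active, so *lutQ* is transcribed.
So LutQ is produced and active.
MoO₄²⁻ is absent, so LomV is active.
PexD is constitutively active in this strain.
Palatinose is present, so OxaT is inactive.
Required activator OxaT is absent, so *dovE* is not transcribed.
So DovE is not produced.
With repressor LomV bound, *holH* is not transcribed.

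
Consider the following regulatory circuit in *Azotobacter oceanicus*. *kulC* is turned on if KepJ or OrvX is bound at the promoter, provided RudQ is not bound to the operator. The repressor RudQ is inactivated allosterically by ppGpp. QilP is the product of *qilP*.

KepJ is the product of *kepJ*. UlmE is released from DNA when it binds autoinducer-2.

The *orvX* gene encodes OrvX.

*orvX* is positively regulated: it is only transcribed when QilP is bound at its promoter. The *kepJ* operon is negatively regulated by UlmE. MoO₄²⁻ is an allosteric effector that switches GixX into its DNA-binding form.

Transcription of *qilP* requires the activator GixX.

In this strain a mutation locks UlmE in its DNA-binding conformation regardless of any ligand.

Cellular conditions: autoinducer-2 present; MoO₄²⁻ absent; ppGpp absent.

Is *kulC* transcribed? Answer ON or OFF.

UlmE is constitutively active in this strain.
With repressor UlmE bound, *kepJ* is not transcribed.
So KepJ is not produced.
MoO₄²⁻ is absent, so GixX is inactive.
Required activator GixX is absent, so *qilP* is not transcribed.
So QilP is not produced.
Required activator QilP is absent, so *orvX* is not transcribed.
So OrvX is not produced.
ppGpp is absent, so RudQ is active.
With repressor RudQ bound, *kulC* is not transcribed.

OFF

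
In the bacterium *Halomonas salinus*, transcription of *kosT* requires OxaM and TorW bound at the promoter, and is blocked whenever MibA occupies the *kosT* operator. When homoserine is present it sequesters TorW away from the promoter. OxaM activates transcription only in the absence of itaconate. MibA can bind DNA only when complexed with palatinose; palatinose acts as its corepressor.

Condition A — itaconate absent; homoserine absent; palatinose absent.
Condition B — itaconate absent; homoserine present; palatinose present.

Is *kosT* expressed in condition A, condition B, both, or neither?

Condition A:
Itaconate is absent, so OxaM is active.
Homoserine is absent, so TorW is active.
Palatinose is absent, so MibA is inactive.
No repressor is bound and OxaM and TorW are active, so *kosT* is transcribed.
→ *kosT* is ON in A.
Condition B:
Itaconate is absent, so OxaM is active.
Homoserine is present, so TorW is inactive.
Palatinose is present, so MibA is active.
With repressor MibA bound, *kosT* is not transcribed.
→ *kosT* is OFF in B.

A only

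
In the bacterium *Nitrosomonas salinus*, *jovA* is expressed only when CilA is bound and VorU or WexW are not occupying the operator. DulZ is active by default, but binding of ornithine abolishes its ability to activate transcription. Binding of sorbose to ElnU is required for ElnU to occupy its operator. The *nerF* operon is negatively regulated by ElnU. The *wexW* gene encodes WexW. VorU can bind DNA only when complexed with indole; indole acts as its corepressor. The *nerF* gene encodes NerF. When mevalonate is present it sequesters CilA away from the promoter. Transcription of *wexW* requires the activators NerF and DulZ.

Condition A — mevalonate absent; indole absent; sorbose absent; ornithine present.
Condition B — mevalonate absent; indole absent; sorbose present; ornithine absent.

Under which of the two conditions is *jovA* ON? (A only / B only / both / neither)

Condition A:
Mevalonate is absent, so CilA is active.
Indole is absent, so VorU is inactive.
Sorbose is absent, so ElnU is inactive.
With no repressor bound, *nerF* is transcribed.
So NerF is produced and active.
Ornithine is present, so DulZ is inactive.
Required activator DulZ is absent, so *wexW* is not transcribed.
So WexW is not produced.
No repressor is bound and CilA is active, so *jovA* is transcribed.
→ *jovA* is ON in A.
Condition B:
Mevalonate is absent, so CilA is active.
Indole is absent, so VorU is inactive.
Sorbose is present, so ElnU is active.
With repressor ElnU bound, *nerF* is not transcribed.
So NerF is not produced.
Ornithine is absent, so DulZ is active.
Required activator NerF is absent, so *wexW* is not transcribed.
So WexW is not produced.
No repressor is bound and CilA is active, so *jovA* is transcribed.
→ *jovA* is ON in B.

both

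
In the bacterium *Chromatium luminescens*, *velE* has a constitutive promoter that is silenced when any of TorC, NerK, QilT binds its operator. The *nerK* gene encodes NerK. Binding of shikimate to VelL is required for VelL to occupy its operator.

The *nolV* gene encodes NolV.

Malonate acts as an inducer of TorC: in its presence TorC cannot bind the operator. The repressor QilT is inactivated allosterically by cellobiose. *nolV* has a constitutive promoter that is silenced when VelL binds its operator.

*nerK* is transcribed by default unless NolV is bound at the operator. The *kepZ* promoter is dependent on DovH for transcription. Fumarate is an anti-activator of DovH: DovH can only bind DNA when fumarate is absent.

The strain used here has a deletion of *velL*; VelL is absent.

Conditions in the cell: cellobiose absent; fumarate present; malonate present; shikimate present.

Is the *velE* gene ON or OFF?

Malonate is present, so TorC is inactive.
VelL is non-functional in this strain, so it has no effect.
With no repressor bound, *nolV* is transcribed.
So NolV is produced and active.
With repressor NolV bound, *nerK* is not transcribed.
So NerK is not produced.
Cellobiose is absent, so QilT is active.
With repressor QilT bound, *velE* is not transcribed.

OFF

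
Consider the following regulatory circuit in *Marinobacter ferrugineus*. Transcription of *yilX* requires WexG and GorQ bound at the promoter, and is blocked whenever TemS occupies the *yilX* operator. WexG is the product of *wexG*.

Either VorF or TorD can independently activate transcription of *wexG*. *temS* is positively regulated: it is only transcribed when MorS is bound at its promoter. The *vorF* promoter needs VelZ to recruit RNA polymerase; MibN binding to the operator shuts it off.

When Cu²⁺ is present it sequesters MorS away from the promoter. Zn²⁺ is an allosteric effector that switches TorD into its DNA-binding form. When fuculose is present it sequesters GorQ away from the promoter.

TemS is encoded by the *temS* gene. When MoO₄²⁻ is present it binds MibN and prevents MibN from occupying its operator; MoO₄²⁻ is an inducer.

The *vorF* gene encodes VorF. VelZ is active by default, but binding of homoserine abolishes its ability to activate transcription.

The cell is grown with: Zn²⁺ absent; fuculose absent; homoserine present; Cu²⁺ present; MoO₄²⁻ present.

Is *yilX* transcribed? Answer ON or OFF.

OFF

Cu²⁺ is present, so MorS is inactive.
Required activator MorS is absent, so *temS* is not transcribed.
So TemS is not produced.
MoO₄²⁻ is present, so MibN is inactive.
Homoserine is present, so VelZ is inactive.
Required activator VelZ is absent, so *vorF* is not transcribed.
So VorF is not produced.
Zn²⁺ is absent, so TorD is inactive.
No activator is available at the *wexG* promoter, so *wexG* is not transcribed.
So WexG is not produced.
Fuculose is absent, so GorQ is active.
Required activator WexG is absent, so *yilX* is not transcribed.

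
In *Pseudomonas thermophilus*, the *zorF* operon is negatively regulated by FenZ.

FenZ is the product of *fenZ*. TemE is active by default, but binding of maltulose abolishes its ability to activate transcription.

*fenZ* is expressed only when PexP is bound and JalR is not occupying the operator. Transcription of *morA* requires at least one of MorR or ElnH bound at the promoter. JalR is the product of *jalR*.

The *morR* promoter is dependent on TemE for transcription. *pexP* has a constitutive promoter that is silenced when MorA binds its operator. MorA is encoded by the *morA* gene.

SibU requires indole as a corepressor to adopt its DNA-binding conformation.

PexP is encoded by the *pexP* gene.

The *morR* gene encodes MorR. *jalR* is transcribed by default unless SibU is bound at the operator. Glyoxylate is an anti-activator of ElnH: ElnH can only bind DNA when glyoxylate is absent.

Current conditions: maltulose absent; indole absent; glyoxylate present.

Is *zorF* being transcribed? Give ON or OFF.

ON

Maltulose is absent, so TemE is active.
No repressor is bound and TemE is active, so *morR* is transcribed.
So MorR is produced and active.
Glyoxylate is present, so ElnH is inactive.
Activator MorR is present, so *morA* is transcribed.
So MorA is produced and active.
With repressor MorA bound, *pexP* is not transcribed.
So PexP is not produced.
Indole is absent, so SibU is inactive.
With no repressor bound, *jalR* is transcribed.
So JalR is produced and active.
With repressor JalR bound, *fenZ* is not transcribed.
So FenZ is not produced.
With no repressor bound, *zorF* is transcribed.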